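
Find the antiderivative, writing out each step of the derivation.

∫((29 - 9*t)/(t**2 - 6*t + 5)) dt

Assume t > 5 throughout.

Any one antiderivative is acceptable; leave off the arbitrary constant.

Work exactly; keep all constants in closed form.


Step 1. Decompose ∫((29 - 9*t)/(t**2 - 6*t + 5)) dt by partial fractions, (29 - 9*t)/(t**2 - 6*t + 5) = -5/(t - 1) - 4/(t - 5): now ∫(-4/(t - 5)) dt + ∫(-5/(t - 1)) dt.
Step 2. Evaluate the standard form [assuming t > 5]: now -4*log(t - 5) + ∫(-5/(t - 1)) dt.
Step 3. Evaluate the standard form [assuming t > 1]: now -4*log(t - 5) - 5*log(t - 1).
Answer: -4*log(t - 5) - 5*log(t - 1).


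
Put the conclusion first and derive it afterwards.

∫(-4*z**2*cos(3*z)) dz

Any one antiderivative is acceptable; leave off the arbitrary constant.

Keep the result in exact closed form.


The answer is -4*z**2*sin(3*z)/3 - 8*z*cos(3*z)/9 + 8*sin(3*z)/27.
Step 1. Integrate ∫(-4*z**2*cos(3*z)) dz by parts with u = z**2, dv = (-4*cos(3*z)) dz, so v = -4*sin(3*z)/3: now -4*z**2*sin(3*z)/3 + ∫(8*z*sin(3*z)/3) dz.
Step 2. Integrate ∫(8*z*sin(3*z)/3) dz by parts with u = z, dv = (8*sin(3*z)/3) dz, so v = -8*cos(3*z)/9: now -4*z**2*sin(3*z)/3 - 8*z*cos(3*z)/9 + ∫(8*cos(3*z)/9) dz.
Step 3. Evaluate the standard form: now -4*z**2*sin(3*z)/3 - 8*z*cos(3*z)/9 + 8*sin(3*z)/27.
Answer: -4*z**2*sin(3*z)/3 - 8*z*cos(3*z)/9 + 8*sin(3*z)/27.


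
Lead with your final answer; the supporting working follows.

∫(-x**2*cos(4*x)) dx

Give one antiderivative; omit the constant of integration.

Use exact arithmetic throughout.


The answer is -x**2*sin(4*x)/4 - x*cos(4*x)/8 + sin(4*x)/32.
Step 1. Integrate ∫(-x**2*cos(4*x)) dx by parts with u = x**2, dv = (-cos(4*x)) dx, so v = -sin(4*x)/4: now -x**2*sin(4*x)/4 + ∫(x*sin(4*x)/2) dx.
Step 2. Integrate ∫(x*sin(4*x)/2) dx by parts with u = x, dv = (sin(4*x)/2) dx, so v = -cos(4*x)/8: now -x**2*sin(4*x)/4 - x*cos(4*x)/8 + ∫(cos(4*x)/8) dx.
Step 3. Evaluate the standard form: now -x**2*sin(4*x)/4 - x*cos(4*x)/8 + sin(4*x)/32.
Answer: -x**2*sin(4*x)/4 - x*cos(4*x)/8 + sin(4*x)/32.


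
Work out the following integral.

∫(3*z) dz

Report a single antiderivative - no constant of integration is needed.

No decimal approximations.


Answer: 3*z**2/2.


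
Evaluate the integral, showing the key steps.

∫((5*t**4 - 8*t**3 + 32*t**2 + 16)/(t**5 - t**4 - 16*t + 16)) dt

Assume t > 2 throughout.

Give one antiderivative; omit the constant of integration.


Step 1. Decompose ∫((5*t**4 - 8*t**3 + 32*t**2 + 16)/(t**5 - t**4 - 16*t + 16)) dt by partial fractions, (5*t**4 - 8*t**3 + 32*t**2 + 16)/(t**5 - t**4 - 16*t + 16) = -4/(t**2 + 4) + 3/(t + 2) - 3/(t - 1) + 5/(t - 2): now ∫(5/(t - 2)) dt + ∫(-3/(t - 1)) dt + ∫(3/(t + 2)) dt + ∫(-4/(t**2 + 4)) dt.
Step 2. Evaluate the standard form [assuming t > 1]: now -3*log(t - 1) + ∫(5/(t - 2)) dt + ∫(3/(t + 2)) dt + ∫(-4/(t**2 + 4)) dt.
Step 3. Evaluate the standard form [assuming t > -2]: now -3*log(t - 1) + 3*log(t + 2) + ∫(5/(t - 2)) dt + ∫(-4/(t**2 + 4)) dt.
Step 4. Evaluate the standard form [assuming t > 2]: now 5*log(t - 2) - 3*log(t - 1) + 3*log(t + 2) + ∫(-4/(t**2 + 4)) dt.
Step 5. Evaluate the standard form: now 5*log(t - 2) - 3*log(t - 1) + 3*log(t + 2) - 2*atan(t/2).
Answer: 5*log(t - 2) - 3*log(t - 1) + 3*log(t + 2) - 2*atan(t/2).


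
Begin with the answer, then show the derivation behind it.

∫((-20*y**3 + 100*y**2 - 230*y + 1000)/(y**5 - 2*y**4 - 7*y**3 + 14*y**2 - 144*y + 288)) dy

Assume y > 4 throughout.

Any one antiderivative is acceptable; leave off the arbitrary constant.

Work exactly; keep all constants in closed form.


The answer is log(y - 4) - 5*log(y - 2) + 4*log(y + 4) + 2*atan(y/3)/3.
Step 1. Decompose ∫((-20*y**3 + 100*y**2 - 230*y + 1000)/(y**5 - 2*y**4 - 7*y**3 + 14*y**2 - 144*y + 288)) dy by partial fractions, (-20*y**3 + 100*y**2 - 230*y + 1000)/(y**5 - 2*y**4 - 7*y**3 + 14*y**2 - 144*y + 288) = 2/(y**2 + 9) + 4/(y + 4) - 5/(y - 2) + 1/(y - 4): now ∫(1/(y - 4)) dy + ∫(-5/(y - 2)) dy + ∫(4/(y + 4)) dy + ∫(2/(y**2 + 9)) dy.
Step 2. Evaluate the standard form [assuming y > -4]: now 4*log(y + 4) + ∫(1/(y - 4)) dy + ∫(-5/(y - 2)) dy + ∫(2/(y**2 + 9)) dy.
Step 3. Evaluate the standard form [assuming y > 4]: now log(y - 4) + 4*log(y + 4) + ∫(-5/(y - 2)) dy + ∫(2/(y**2 + 9)) dy.
Step 4. Evaluate the standard form [assuming y > 2]: now log(y - 4) - 5*log(y - 2) + 4*log(y + 4) + ∫(2/(y**2 + 9)) dy.
Step 5. Evaluate the standard form: now log(y - 4) - 5*log(y - 2) + 4*log(y + 4) + 2*atan(y/3)/3.
Answer: log(y - 4) - 5*log(y - 2) + 4*log(y + 4) + 2*atan(y/3)/3.


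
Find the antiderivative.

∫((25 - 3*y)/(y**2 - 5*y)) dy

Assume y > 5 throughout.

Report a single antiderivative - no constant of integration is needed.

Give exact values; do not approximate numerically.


Answer: -5*log(y) + 2*log(y - 5).


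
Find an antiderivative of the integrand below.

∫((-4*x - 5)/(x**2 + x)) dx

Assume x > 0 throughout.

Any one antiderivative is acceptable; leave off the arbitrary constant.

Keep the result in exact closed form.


Answer: -5*log(x) + log(x + 1).


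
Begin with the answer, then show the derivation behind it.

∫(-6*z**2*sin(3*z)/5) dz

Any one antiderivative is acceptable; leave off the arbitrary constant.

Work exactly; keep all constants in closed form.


The answer is 2*z**2*cos(3*z)/5 - 4*z*sin(3*z)/15 - 4*cos(3*z)/45.
Step 1. Integrate ∫(-6*z**2*sin(3*z)/5) dz by parts with u = z**2, dv = (-6*sin(3*z)/5) dz, so v = 2*cos(3*z)/5: now 2*z**2*cos(3*z)/5 + ∫(-4*z*cos(3*z)/5) dz.
Step 2. Integrate ∫(-4*z*cos(3*z)/5) dz by parts with u = z, dv = (-4*cos(3*z)/5) dz, so v = -4*sin(3*z)/15: now 2*z**2*cos(3*z)/5 - 4*z*sin(3*z)/15 + ∫(4*sin(3*z)/15) dz.
Step 3. Evaluate the standard form: now 2*z**2*cos(3*z)/5 - 4*z*sin(3*z)/15 - 4*cos(3*z)/45.
Answer: 2*z**2*cos(3*z)/5 - 4*z*sin(3*z)/15 - 4*cos(3*z)/45.


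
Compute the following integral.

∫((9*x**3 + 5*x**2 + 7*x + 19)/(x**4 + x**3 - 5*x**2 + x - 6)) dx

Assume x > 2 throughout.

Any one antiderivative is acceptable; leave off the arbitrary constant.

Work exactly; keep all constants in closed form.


Answer: 5*log(x - 2) + 4*log(x + 3) - 2*atan(x).


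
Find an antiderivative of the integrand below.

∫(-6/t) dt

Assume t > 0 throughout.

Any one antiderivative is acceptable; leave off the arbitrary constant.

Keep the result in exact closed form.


Answer: -6*log(t).


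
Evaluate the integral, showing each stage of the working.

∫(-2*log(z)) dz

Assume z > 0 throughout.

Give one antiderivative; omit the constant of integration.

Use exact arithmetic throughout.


Step 1. Integrate ∫(-2*log(z)) dz by parts with u = log(z), dv = (-2) dz, so v = -2*z [assuming z > 0]: now -2*z*log(z) + ∫(2) dz.
Step 2. Evaluate the standard form: now -2*z*log(z) + 2*z.
Answer: -2*z*log(z) + 2*z.


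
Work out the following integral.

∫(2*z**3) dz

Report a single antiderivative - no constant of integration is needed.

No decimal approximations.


Answer: z**4/2.


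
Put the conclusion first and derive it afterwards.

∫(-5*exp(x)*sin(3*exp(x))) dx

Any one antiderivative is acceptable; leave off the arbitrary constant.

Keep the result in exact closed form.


The answer is 5*cos(3*exp(x))/3.
Step 1. Substitute u = exp(x), turning ∫(-5*exp(x)*sin(3*exp(x))) dx into ∫(-5*sin(3*u)) du: now ∫(-5*sin(3*u)) du.
Step 2. Evaluate the standard form: now 5*cos(3*u)/3.
Step 3. Substitute back u = exp(x): now 5*cos(3*exp(x))/3.
Answer: 5*cos(3*exp(x))/3.


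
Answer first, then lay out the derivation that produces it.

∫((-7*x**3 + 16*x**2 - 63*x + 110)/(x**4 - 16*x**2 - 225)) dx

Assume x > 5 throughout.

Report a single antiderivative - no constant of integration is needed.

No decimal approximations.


The answer is -2*log(x - 5) - 5*log(x + 5) + atan(x/3)/3.
Step 1. Decompose ∫((-7*x**3 + 16*x**2 - 63*x + 110)/(x**4 - 16*x**2 - 225)) dx by partial fractions, (-7*x**3 + 16*x**2 - 63*x + 110)/(x**4 - 16*x**2 - 225) = 1/(x**2 + 9) - 5/(x + 5) - 2/(x - 5): now ∫(-2/(x - 5)) dx + ∫(-5/(x + 5)) dx + ∫(1/(x**2 + 9)) dx.
Step 2. Evaluate the standard form [assuming x > 5]: now -2*log(x - 5) + ∫(-5/(x + 5)) dx + ∫(1/(x**2 + 9)) dx.
Step 3. Evaluate the standard form [assuming x > -5]: now -2*log(x - 5) - 5*log(x + 5) + ∫(1/(x**2 + 9)) dx.
Step 4. Evaluate the standard form: now -2*log(x - 5) - 5*log(x + 5) + atan(x/3)/3.
Answer: -2*log(x - 5) - 5*log(x + 5) + atan(x/3)/3.


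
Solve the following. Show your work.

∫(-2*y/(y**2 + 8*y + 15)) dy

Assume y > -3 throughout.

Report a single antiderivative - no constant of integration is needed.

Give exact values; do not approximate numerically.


Step 1. Decompose ∫(-2*y/(y**2 + 8*y + 15)) dy by partial fractions, -2*y/(y**2 + 8*y + 15) = -5/(y + 5) + 3/(y + 3): now ∫(3/(y + 3)) dy + ∫(-5/(y + 5)) dy.
Step 2. Evaluate the standard form [assuming y > -3]: now 3*log(y + 3) + ∫(-5/(y + 5)) dy.
Step 3. Evaluate the standard form [assuming y > -5]: now 3*log(y + 3) - 5*log(y + 5).
Answer: 3*log(y + 3) - 5*log(y + 5).


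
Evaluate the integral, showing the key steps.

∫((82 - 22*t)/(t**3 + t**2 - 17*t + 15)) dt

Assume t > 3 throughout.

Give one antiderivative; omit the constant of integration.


Step 1. Decompose ∫((82 - 22*t)/(t**3 + t**2 - 17*t + 15)) dt by partial fractions, (82 - 22*t)/(t**3 + t**2 - 17*t + 15) = 4/(t + 5) - 5/(t - 1) + 1/(t - 3): now ∫(1/(t - 3)) dt + ∫(-5/(t - 1)) dt + ∫(4/(t + 5)) dt.
Step 2. Evaluate the standard form [assuming t > 1]: now -5*log(t - 1) + ∫(1/(t - 3)) dt + ∫(4/(t + 5)) dt.
Step 3. Evaluate the standard form [assuming t > 3]: now log(t - 3) - 5*log(t - 1) + ∫(4/(t + 5)) dt.
Step 4. Evaluate the standard form [assuming t > -5]: now log(t - 3) - 5*log(t - 1) + 4*log(t + 5).
Answer: log(t - 3) - 5*log(t - 1) + 4*log(t + 5).


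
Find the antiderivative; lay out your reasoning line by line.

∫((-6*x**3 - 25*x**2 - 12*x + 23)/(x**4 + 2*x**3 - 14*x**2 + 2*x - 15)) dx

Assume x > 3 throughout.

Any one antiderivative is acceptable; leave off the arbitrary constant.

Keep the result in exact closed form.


Step 1. Decompose ∫((-6*x**3 - 25*x**2 - 12*x + 23)/(x**4 + 2*x**3 - 14*x**2 + 2*x - 15)) dx by partial fractions, (-6*x**3 - 25*x**2 - 12*x + 23)/(x**4 + 2*x**3 - 14*x**2 + 2*x - 15) = -3/(x**2 + 1) - 1/(x + 5) - 5/(x - 3): now ∫(-5/(x - 3)) dx + ∫(-1/(x + 5)) dx + ∫(-3/(x**2 + 1)) dx.
Step 2. Evaluate the standard form [assuming x > -5]: now -log(x + 5) + ∫(-5/(x - 3)) dx + ∫(-3/(x**2 + 1)) dx.
Step 3. Evaluate the standard form [assuming x > 3]: now -5*log(x - 3) - log(x + 5) + ∫(-3/(x**2 + 1)) dx.
Step 4. Evaluate the standard form: now -5*log(x - 3) - log(x + 5) - 3*atan(x).
Answer: -5*log(x - 3) - log(x + 5) - 3*atan(x).


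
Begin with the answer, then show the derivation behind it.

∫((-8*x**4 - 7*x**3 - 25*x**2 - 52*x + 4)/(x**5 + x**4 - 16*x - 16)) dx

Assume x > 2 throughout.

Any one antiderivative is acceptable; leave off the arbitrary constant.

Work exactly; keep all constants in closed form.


The answer is -4*log(x - 2) - 2*log(x + 1) - 2*log(x + 2) + 3*atan(x/2)/2.
Step 1. Decompose ∫((-8*x**4 - 7*x**3 - 25*x**2 - 52*x + 4)/(x**5 + x**4 - 16*x - 16)) dx by partial fractions, (-8*x**4 - 7*x**3 - 25*x**2 - 52*x + 4)/(x**5 + x**4 - 16*x - 16) = 3/(x**2 + 4) - 2/(x + 2) - 2/(x + 1) - 4/(x - 2): now ∫(-4/(x - 2)) dx + ∫(-2/(x + 1)) dx + ∫(-2/(x + 2)) dx + ∫(3/(x**2 + 4)) dx.
Step 2. Evaluate the standard form [assuming x > -1]: now -2*log(x + 1) + ∫(-4/(x - 2)) dx + ∫(-2/(x + 2)) dx + ∫(3/(x**2 + 4)) dx.
Step 3. Evaluate the standard form [assuming x > 2]: now -4*log(x - 2) - 2*log(x + 1) + ∫(-2/(x + 2)) dx + ∫(3/(x**2 + 4)) dx.
Step 4. Evaluate the standard form [assuming x > -2]: now -4*log(x - 2) - 2*log(x + 1) - 2*log(x + 2) + ∫(3/(x**2 + 4)) dx.
Step 5. Evaluate the standard form: now -4*log(x - 2) - 2*log(x + 1) - 2*log(x + 2) + 3*atan(x/2)/2.
Answer: -4*log(x - 2) - 2*log(x + 1) - 2*log(x + 2) + 3*atan(x/2)/2.


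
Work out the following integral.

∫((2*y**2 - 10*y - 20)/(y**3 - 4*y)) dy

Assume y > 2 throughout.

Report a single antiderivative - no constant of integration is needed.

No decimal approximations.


Answer: 5*log(y) - 4*log(y - 2) + log(y + 2).


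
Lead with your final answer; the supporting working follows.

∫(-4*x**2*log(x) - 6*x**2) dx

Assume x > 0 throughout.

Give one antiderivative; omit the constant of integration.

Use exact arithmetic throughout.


The answer is -4*x**3*log(x)/3 - 14*x**3/9.
Step 1. Rewrite: now ∫(-6*x**2) dx + ∫(-4*x**2*log(x)) dx.
Step 2. Evaluate the standard form: now -2*x**3 + ∫(-4*x**2*log(x)) dx.
Step 3. Integrate ∫(-4*x**2*log(x)) dx by parts with u = log(x), dv = (-4*x**2) dx, so v = -4*x**3/3 [assuming x > 0]: now -4*x**3*log(x)/3 - 2*x**3 + ∫(4*x**2/3) dx.
Step 4. Evaluate the standard form: now -4*x**3*log(x)/3 - 14*x**3/9.
Answer: -4*x**3*log(x)/3 - 14*x**3/9.


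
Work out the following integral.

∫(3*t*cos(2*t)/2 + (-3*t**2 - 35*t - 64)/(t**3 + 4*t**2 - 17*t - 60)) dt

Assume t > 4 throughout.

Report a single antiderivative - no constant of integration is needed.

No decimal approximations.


Answer: 3*t*sin(2*t)/4 - 4*log(t - 4) - log(t + 3) + 2*log(t + 5) + 3*cos(2*t)/8.


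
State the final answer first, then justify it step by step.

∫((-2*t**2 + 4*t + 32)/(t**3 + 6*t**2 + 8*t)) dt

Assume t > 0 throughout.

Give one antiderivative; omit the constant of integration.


The answer is 4*log(t) - 4*log(t + 2) - 2*log(t + 4).
Step 1. Decompose ∫((-2*t**2 + 4*t + 32)/(t**3 + 6*t**2 + 8*t)) dt by partial fractions, (-2*t**2 + 4*t + 32)/(t**3 + 6*t**2 + 8*t) = -2/(t + 4) - 4/(t + 2) + 4/t: now ∫(4/t) dt + ∫(-4/(t + 2)) dt + ∫(-2/(t + 4)) dt.
Step 2. Evaluate the standard form [assuming t > -2]: now -4*log(t + 2) + ∫(4/t) dt + ∫(-2/(t + 4)) dt.
Step 3. Evaluate the standard form [assuming t > 0]: now 4*log(t) - 4*log(t + 2) + ∫(-2/(t + 4)) dt.
Step 4. Evaluate the standard form [assuming t > -4]: now 4*log(t) - 4*log(t + 2) - 2*log(t + 4).
Answer: 4*log(t) - 4*log(t + 2) - 2*log(t + 4).


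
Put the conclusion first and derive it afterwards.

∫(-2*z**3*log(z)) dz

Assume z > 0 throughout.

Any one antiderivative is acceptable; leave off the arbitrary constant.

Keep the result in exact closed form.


The answer is -z**4*log(z)/2 + z**4/8.
Step 1. Integrate ∫(-2*z**3*log(z)) dz by parts with u = log(z), dv = (-2*z**3) dz, so v = -z**4/2 [assuming z > 0]: now -z**4*log(z)/2 + ∫(z**3/2) dz.
Step 2. Evaluate the standard form: now -z**4*log(z)/2 + z**4/8.
Answer: -z**4*log(z)/2 + z**4/8.


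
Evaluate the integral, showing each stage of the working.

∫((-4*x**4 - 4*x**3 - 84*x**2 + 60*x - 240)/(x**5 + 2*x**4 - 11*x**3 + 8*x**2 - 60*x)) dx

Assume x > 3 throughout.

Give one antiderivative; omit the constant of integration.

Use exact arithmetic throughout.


Step 1. Decompose ∫((-4*x**4 - 4*x**3 - 84*x**2 + 60*x - 240)/(x**5 + 2*x**4 - 11*x**3 + 8*x**2 - 60*x)) dx by partial fractions, (-4*x**4 - 4*x**3 - 84*x**2 + 60*x - 240)/(x**5 + 2*x**4 - 11*x**3 + 8*x**2 - 60*x) = -4/(x**2 + 4) - 4/(x + 5) - 4/(x - 3) + 4/x: now ∫(4/x) dx + ∫(-4/(x - 3)) dx + ∫(-4/(x + 5)) dx + ∫(-4/(x**2 + 4)) dx.
Step 2. Evaluate the standard form [assuming x > 3]: now -4*log(x - 3) + ∫(4/x) dx + ∫(-4/(x + 5)) dx + ∫(-4/(x**2 + 4)) dx.
Step 3. Evaluate the standard form [assuming x > 0]: now 4*log(x) - 4*log(x - 3) + ∫(-4/(x + 5)) dx + ∫(-4/(x**2 + 4)) dx.
Step 4. Evaluate the standard form [assuming x > -5]: now 4*log(x) - 4*log(x - 3) - 4*log(x + 5) + ∫(-4/(x**2 + 4)) dx.
Step 5. Evaluate the standard form: now 4*log(x) - 4*log(x - 3) - 4*log(x + 5) - 2*atan(x/2).
Answer: 4*log(x) - 4*log(x - 3) - 4*log(x + 5) - 2*atan(x/2).


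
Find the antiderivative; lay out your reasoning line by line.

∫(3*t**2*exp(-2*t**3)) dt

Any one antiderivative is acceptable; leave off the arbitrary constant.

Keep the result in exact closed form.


Step 1. Substitute u = t**3, turning ∫(3*t**2*exp(-2*t**3)) dt into ∫(exp(-2*u)) du: now ∫(exp(-2*u)) du.
Step 2. Evaluate the standard form: now -exp(-2*u)/2.
Step 3. Substitute back u = t**3: now -exp(-2*t**3)/2.
Answer: -exp(-2*t**3)/2.


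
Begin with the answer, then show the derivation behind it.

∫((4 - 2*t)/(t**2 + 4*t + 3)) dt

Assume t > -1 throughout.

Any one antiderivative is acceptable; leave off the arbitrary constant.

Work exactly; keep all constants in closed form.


The answer is 3*log(t + 1) - 5*log(t + 3).
Step 1. Decompose ∫((4 - 2*t)/(t**2 + 4*t + 3)) dt by partial fractions, (4 - 2*t)/(t**2 + 4*t + 3) = -5/(t + 3) + 3/(t + 1): now ∫(3/(t + 1)) dt + ∫(-5/(t + 3)) dt.
Step 2. Evaluate the standard form [assuming t > -1]: now 3*log(t + 1) + ∫(-5/(t + 3)) dt.
Step 3. Evaluate the standard form [assuming t > -3]: now 3*log(t + 1) - 5*log(t + 3).
Answer: 3*log(t + 1) - 5*log(t + 3).


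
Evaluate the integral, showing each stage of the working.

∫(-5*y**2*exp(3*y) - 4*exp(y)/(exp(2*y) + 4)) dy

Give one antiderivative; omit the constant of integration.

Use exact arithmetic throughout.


Step 1. Rewrite: now ∫(-5*y**2*exp(3*y)) dy + ∫(-4*exp(y)/(exp(2*y) + 4)) dy.
Step 2. Integrate ∫(-5*y**2*exp(3*y)) dy by parts with u = y**2, dv = (-5*exp(3*y)) dy, so v = -5*exp(3*y)/3: now -5*y**2*exp(3*y)/3 + ∫(10*y*exp(3*y)/3) dy + ∫(-4*exp(y)/(exp(2*y) + 4)) dy.
Step 3. Integrate ∫(10*y*exp(3*y)/3) dy by parts with u = y, dv = (10*exp(3*y)/3) dy, so v = 10*exp(3*y)/9: now -5*y**2*exp(3*y)/3 + 10*y*exp(3*y)/9 + ∫(-4*exp(y)/(exp(2*y) + 4)) dy + ∫(-10*exp(3*y)/9) dy.
Step 4. Evaluate the standard form: now -5*y**2*exp(3*y)/3 + 10*y*exp(3*y)/9 - 10*exp(3*y)/27 + ∫(-4*exp(y)/(exp(2*y) + 4)) dy.
Step 5. Substitute u = exp(y), turning ∫(-4*exp(y)/(exp(2*y) + 4)) dy into ∫(-4/(u**2 + 4)) du: now -5*y**2*exp(3*y)/3 + 10*y*exp(3*y)/9 - 10*exp(3*y)/27 + ∫(-4/(u**2 + 4)) du.
Step 6. Evaluate the standard form: now -5*y**2*exp(3*y)/3 + 10*y*exp(3*y)/9 - 10*exp(3*y)/27 - 2*atan(u/2).
Step 7. Substitute back u = exp(y): now -5*y**2*exp(3*y)/3 + 10*y*exp(3*y)/9 - 10*exp(3*y)/27 - 2*atan(exp(y)/2).
Answer: -5*y**2*exp(3*y)/3 + 10*y*exp(3*y)/9 - 10*exp(3*y)/27 - 2*atan(exp(y)/2).


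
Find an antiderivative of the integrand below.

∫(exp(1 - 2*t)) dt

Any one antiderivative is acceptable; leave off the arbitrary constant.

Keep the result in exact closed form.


Answer: -exp(1 - 2*t)/2.


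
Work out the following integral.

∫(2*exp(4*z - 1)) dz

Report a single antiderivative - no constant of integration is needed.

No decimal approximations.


Answer: exp(4*z - 1)/2.


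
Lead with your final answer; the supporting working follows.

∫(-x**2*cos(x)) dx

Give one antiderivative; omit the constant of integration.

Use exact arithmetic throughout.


The answer is -x**2*sin(x) - 2*x*cos(x) + 2*sin(x).
Step 1. Integrate ∫(-x**2*cos(x)) dx by parts with u = x**2, dv = (-cos(x)) dx, so v = -sin(x): now -x**2*sin(x) + ∫(2*x*sin(x)) dx.
Step 2. Integrate ∫(2*x*sin(x)) dx by parts with u = x, dv = (2*sin(x)) dx, so v = -2*cos(x): now -x**2*sin(x) - 2*x*cos(x) + ∫(2*cos(x)) dx.
Step 3. Evaluate the standard form: now -x**2*sin(x) - 2*x*cos(x) + 2*sin(x).
Answer: -x**2*sin(x) - 2*x*cos(x) + 2*sin(x).


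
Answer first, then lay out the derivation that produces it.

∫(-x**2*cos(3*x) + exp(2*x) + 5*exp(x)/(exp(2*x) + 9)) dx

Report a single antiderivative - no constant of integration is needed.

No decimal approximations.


The answer is -x**2*sin(3*x)/3 - 2*x*cos(3*x)/9 + exp(2*x)/2 + 2*sin(3*x)/27 + 5*atan(exp(x)/3)/3.
Step 1. Rewrite: now ∫(-x**2*cos(3*x)) dx + ∫(5*exp(x)/(exp(2*x) + 9)) dx + ∫(exp(2*x)) dx.
Step 2. Evaluate the standard form: now exp(2*x)/2 + ∫(-x**2*cos(3*x)) dx + ∫(5*exp(x)/(exp(2*x) + 9)) dx.
Step 3. Substitute u = exp(x), turning ∫(5*exp(x)/(exp(2*x) + 9)) dx into ∫(5/(u**2 + 9)) du: now exp(2*x)/2 + ∫(-x**2*cos(3*x)) dx + ∫(5/(u**2 + 9)) du.
Step 4. Evaluate the standard form: now exp(2*x)/2 + 5*atan(u/3)/3 + ∫(-x**2*cos(3*x)) dx.
Step 5. Substitute back u = exp(x): now exp(2*x)/2 + 5*atan(exp(x)/3)/3 + ∫(-x**2*cos(3*x)) dx.
Step 6. Integrate ∫(-x**2*cos(3*x)) dx by parts with u = x**2, dv = (-cos(3*x)) dx, so v = -sin(3*x)/3: now -x**2*sin(3*x)/3 + exp(2*x)/2 + 5*atan(exp(x)/3)/3 + ∫(2*x*sin(3*x)/3) dx.
Step 7. Integrate ∫(2*x*sin(3*x)/3) dx by parts with u = x, dv = (2*sin(3*x)/3) dx, so v = -2*cos(3*x)/9: now -x**2*sin(3*x)/3 - 2*x*cos(3*x)/9 + exp(2*x)/2 + 5*atan(exp(x)/3)/3 + ∫(2*cos(3*x)/9) dx.
Step 8. Evaluate the standard form: now -x**2*sin(3*x)/3 - 2*x*cos(3*x)/9 + exp(2*x)/2 + 2*sin(3*x)/27 + 5*atan(exp(x)/3)/3.
Answer: -x**2*sin(3*x)/3 - 2*x*cos(3*x)/9 + exp(2*x)/2 + 2*sin(3*x)/27 + 5*atan(exp(x)/3)/3.


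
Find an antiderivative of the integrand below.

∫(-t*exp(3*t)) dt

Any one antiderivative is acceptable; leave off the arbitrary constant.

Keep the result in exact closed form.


Answer: -t*exp(3*t)/3 + exp(3*t)/9.


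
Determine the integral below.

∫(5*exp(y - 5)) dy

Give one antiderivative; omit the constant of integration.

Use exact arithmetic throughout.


Answer: 5*exp(y - 5).


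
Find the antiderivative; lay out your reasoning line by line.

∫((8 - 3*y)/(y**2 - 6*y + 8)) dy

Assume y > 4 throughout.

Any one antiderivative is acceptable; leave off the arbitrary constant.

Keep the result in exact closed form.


Step 1. Decompose ∫((8 - 3*y)/(y**2 - 6*y + 8)) dy by partial fractions, (8 - 3*y)/(y**2 - 6*y + 8) = -1/(y - 2) - 2/(y - 4): now ∫(-2/(y - 4)) dy + ∫(-1/(y - 2)) dy.
Step 2. Evaluate the standard form [assuming y > 4]: now -2*log(y - 4) + ∫(-1/(y - 2)) dy.
Step 3. Evaluate the standard form [assuming y > 2]: now -2*log(y - 4) - log(y - 2).
Answer: -2*log(y - 4) - log(y - 2).


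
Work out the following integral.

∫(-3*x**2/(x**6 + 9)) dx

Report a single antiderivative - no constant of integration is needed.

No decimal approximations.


Answer: -atan(x**3/3)/3.


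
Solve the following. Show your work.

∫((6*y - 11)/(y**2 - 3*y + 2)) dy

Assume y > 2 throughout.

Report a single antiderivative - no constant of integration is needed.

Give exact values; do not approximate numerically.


Step 1. Decompose ∫((6*y - 11)/(y**2 - 3*y + 2)) dy by partial fractions, (6*y - 11)/(y**2 - 3*y + 2) = 5/(y - 1) + 1/(y - 2): now ∫(1/(y - 2)) dy + ∫(5/(y - 1)) dy.
Step 2. Evaluate the standard form [assuming y > 1]: now 5*log(y - 1) + ∫(1/(y - 2)) dy.
Step 3. Evaluate the standard form [assuming y > 2]: now log(y - 2) + 5*log(y - 1).
Answer: log(y - 2) + 5*log(y - 1).


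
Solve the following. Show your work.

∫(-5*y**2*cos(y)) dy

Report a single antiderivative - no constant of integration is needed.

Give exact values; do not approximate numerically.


Step 1. Integrate ∫(-5*y**2*cos(y)) dy by parts with u = y**2, dv = (-5*cos(y)) dy, so v = -5*sin(y): now -5*y**2*sin(y) + ∫(10*y*sin(y)) dy.
Step 2. Integrate ∫(10*y*sin(y)) dy by parts with u = y, dv = (10*sin(y)) dy, so v = -10*cos(y): now -5*y**2*sin(y) - 10*y*cos(y) + ∫(10*cos(y)) dy.
Step 3. Evaluate the standard form: now -5*y**2*sin(y) - 10*y*cos(y) + 10*sin(y).
Answer: -5*y**2*sin(y) - 10*y*cos(y) + 10*sin(y).


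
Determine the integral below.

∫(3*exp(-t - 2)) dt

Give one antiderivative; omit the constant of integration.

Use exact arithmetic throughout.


Answer: -3*exp(-t - 2).


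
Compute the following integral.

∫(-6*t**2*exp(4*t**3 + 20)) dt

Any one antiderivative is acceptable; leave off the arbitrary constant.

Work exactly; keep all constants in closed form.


Answer: -exp(4*t**3 + 20)/2.


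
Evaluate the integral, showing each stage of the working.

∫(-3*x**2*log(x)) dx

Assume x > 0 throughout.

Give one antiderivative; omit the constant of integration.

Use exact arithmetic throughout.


Step 1. Integrate ∫(-3*x**2*log(x)) dx by parts with u = log(x), dv = (-3*x**2) dx, so v = -x**3 [assuming x > 0]: now -x**3*log(x) + ∫(x**2) dx.
Step 2. Evaluate the standard form: now -x**3*log(x) + x**3/3.
Answer: -x**3*log(x) + x**3/3.


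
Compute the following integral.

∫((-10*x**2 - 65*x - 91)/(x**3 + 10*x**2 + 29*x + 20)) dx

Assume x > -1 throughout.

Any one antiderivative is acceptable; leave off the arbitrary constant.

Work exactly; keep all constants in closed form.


Answer: -3*log(x + 1) - 3*log(x + 4) - 4*log(x + 5).


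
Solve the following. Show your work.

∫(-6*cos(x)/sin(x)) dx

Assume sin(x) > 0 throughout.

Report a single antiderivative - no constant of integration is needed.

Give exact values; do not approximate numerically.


Step 1. Substitute u = sin(x), turning ∫(-6*cos(x)/sin(x)) dx into ∫(-6/u) du: now ∫(-6/u) du.
Step 2. Evaluate the standard form [assuming u > 0]: now -6*log(u).
Step 3. Substitute back u = sin(x): now -6*log(sin(x)).
Answer: -6*log(sin(x)).


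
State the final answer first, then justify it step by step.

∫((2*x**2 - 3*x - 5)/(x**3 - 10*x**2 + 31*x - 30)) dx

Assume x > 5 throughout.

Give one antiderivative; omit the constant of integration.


The answer is 5*log(x - 5) - 2*log(x - 3) - log(x - 2).
Step 1. Decompose ∫((2*x**2 - 3*x - 5)/(x**3 - 10*x**2 + 31*x - 30)) dx by partial fractions, (2*x**2 - 3*x - 5)/(x**3 - 10*x**2 + 31*x - 30) = -1/(x - 2) - 2/(x - 3) + 5/(x - 5): now ∫(5/(x - 5)) dx + ∫(-2/(x - 3)) dx + ∫(-1/(x - 2)) dx.
Step 2. Evaluate the standard form [assuming x > 3]: now -2*log(x - 3) + ∫(5/(x - 5)) dx + ∫(-1/(x - 2)) dx.
Step 3. Evaluate the standard form [assuming x > 5]: now 5*log(x - 5) - 2*log(x - 3) + ∫(-1/(x - 2)) dx.
Step 4. Evaluate the standard form [assuming x > 2]: now 5*log(x - 5) - 2*log(x - 3) - log(x - 2).
Answer: 5*log(x - 5) - 2*log(x - 3) - log(x - 2).


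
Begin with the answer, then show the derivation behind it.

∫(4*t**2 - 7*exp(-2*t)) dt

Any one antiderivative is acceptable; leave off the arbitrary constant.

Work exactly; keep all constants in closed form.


The answer is 4*t**3/3 + 7*exp(-2*t)/2.
Step 1. Rewrite: now ∫(4*t**2) dt + ∫(-7*exp(-2*t)) dt.
Step 2. Evaluate the standard form: now ∫(4*t**2) dt + 7*exp(-2*t)/2.
Step 3. Evaluate the standard form: now 4*t**3/3 + 7*exp(-2*t)/2.
Answer: 4*t**3/3 + 7*exp(-2*t)/2.


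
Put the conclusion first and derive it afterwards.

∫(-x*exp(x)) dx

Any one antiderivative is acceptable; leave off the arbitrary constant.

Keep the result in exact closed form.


The answer is -x*exp(x) + exp(x).
Step 1. Integrate ∫(-x*exp(x)) dx by parts with u = x, dv = (-exp(x)) dx, so v = -exp(x): now -x*exp(x) + ∫(exp(x)) dx.
Step 2. Evaluate the standard form: now -x*exp(x) + exp(x).
Answer: -x*exp(x) + exp(x).


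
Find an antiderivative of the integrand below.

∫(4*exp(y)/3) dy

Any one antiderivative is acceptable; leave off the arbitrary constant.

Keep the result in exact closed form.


Answer: 4*exp(y)/3.


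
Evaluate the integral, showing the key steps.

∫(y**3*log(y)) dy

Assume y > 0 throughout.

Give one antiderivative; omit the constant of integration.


Step 1. Integrate ∫(y**3*log(y)) dy by parts with u = log(y), dv = (y**3) dy, so v = y**4/4 [assuming y > 0]: now y**4*log(y)/4 + ∫(-y**3/4) dy.
Step 2. Evaluate the standard form: now y**4*log(y)/4 - y**4/16.
Answer: y**4*log(y)/4 - y**4/16.


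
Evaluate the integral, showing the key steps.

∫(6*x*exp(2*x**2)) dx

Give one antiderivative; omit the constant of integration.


Step 1. Substitute u = x**2, turning ∫(6*x*exp(2*x**2)) dx into ∫(3*exp(2*u)) du: now ∫(3*exp(2*u)) du.
Step 2. Evaluate the standard form: now 3*exp(2*u)/2.
Step 3. Substitute back u = x**2: now 3*exp(2*x**2)/2.
Answer: 3*exp(2*x**2)/2.


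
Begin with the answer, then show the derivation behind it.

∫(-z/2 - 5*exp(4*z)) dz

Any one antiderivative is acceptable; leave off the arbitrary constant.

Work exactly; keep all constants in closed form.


The answer is -z**2/4 - 5*exp(4*z)/4.
Step 1. Rewrite: now ∫(-z/2) dz + ∫(-5*exp(4*z)) dz.
Step 2. Evaluate the standard form: now -5*exp(4*z)/4 + ∫(-z/2) dz.
Step 3. Evaluate the standard form: now -z**2/4 - 5*exp(4*z)/4.
Answer: -z**2/4 - 5*exp(4*z)/4.


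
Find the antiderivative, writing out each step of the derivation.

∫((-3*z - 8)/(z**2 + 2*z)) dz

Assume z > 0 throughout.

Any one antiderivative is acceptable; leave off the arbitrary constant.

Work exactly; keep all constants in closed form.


Step 1. Decompose ∫((-3*z - 8)/(z**2 + 2*z)) dz by partial fractions, (-3*z - 8)/(z**2 + 2*z) = 1/(z + 2) - 4/z: now ∫(-4/z) dz + ∫(1/(z + 2)) dz.
Step 2. Evaluate the standard form [assuming z > 0]: now -4*log(z) + ∫(1/(z + 2)) dz.
Step 3. Evaluate the standard form [assuming z > -2]: now -4*log(z) + log(z + 2).
Answer: -4*log(z) + log(z + 2).


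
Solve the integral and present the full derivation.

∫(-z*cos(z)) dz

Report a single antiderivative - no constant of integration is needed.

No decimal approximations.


Step 1. Integrate ∫(-z*cos(z)) dz by parts with u = z, dv = (-cos(z)) dz, so v = -sin(z): now -z*sin(z) + ∫(sin(z)) dz.
Step 2. Evaluate the standard form: now -z*sin(z) - cos(z).
Answer: -z*sin(z) - cos(z).


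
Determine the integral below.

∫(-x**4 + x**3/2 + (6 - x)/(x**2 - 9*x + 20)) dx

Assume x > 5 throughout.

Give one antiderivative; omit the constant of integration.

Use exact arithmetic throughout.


Answer: -x**5/5 + x**4/8 + log(x - 5) - 2*log(x - 4).


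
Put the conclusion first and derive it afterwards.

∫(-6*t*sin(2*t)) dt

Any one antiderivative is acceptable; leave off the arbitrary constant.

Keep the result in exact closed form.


The answer is 3*t*cos(2*t) - 3*sin(2*t)/2.
Step 1. Integrate ∫(-6*t*sin(2*t)) dt by parts with u = t, dv = (-6*sin(2*t)) dt, so v = 3*cos(2*t): now 3*t*cos(2*t) + ∫(-3*cos(2*t)) dt.
Step 2. Evaluate the standard form: now 3*t*cos(2*t) - 3*sin(2*t)/2.
Answer: 3*t*cos(2*t) - 3*sin(2*t)/2.


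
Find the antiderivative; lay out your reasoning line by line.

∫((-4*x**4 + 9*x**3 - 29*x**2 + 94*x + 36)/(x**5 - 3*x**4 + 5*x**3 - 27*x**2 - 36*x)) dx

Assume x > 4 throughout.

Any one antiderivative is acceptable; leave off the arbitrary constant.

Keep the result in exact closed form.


Step 1. Decompose ∫((-4*x**4 + 9*x**3 - 29*x**2 + 94*x + 36)/(x**5 - 3*x**4 + 5*x**3 - 27*x**2 - 36*x)) dx by partial fractions, (-4*x**4 + 9*x**3 - 29*x**2 + 94*x + 36)/(x**5 - 3*x**4 + 5*x**3 - 27*x**2 - 36*x) = -1/(x**2 + 9) - 2/(x + 1) - 1/(x - 4) - 1/x: now ∫(-1/x) dx + ∫(-1/(x - 4)) dx + ∫(-2/(x + 1)) dx + ∫(-1/(x**2 + 9)) dx.
Step 2. Evaluate the standard form [assuming x > 0]: now -log(x) + ∫(-1/(x - 4)) dx + ∫(-2/(x + 1)) dx + ∫(-1/(x**2 + 9)) dx.
Step 3. Evaluate the standard form [assuming x > 4]: now -log(x) - log(x - 4) + ∫(-2/(x + 1)) dx + ∫(-1/(x**2 + 9)) dx.
Step 4. Evaluate the standard form [assuming x > -1]: now -log(x) - log(x - 4) - 2*log(x + 1) + ∫(-1/(x**2 + 9)) dx.
Step 5. Evaluate the standard form: now -log(x) - log(x - 4) - 2*log(x + 1) - atan(x/3)/3.
Answer: -log(x) - log(x - 4) - 2*log(x + 1) - atan(x/3)/3.


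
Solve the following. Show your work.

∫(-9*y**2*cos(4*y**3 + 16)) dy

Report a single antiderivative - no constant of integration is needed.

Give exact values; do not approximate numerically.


Step 1. Substitute u = y**3 + 4, turning ∫(-9*y**2*cos(4*y**3 + 16)) dy into ∫(-3*cos(4*u)) du: now ∫(-3*cos(4*u)) du.
Step 2. Evaluate the standard form: now -3*sin(4*u)/4.
Step 3. Substitute back u = y**3 + 4: now -3*sin(4*y**3 + 16)/4.
Answer: -3*sin(4*y**3 + 16)/4.


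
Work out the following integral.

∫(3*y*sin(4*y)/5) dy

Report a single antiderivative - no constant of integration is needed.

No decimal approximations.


Answer: -3*y*cos(4*y)/20 + 3*sin(4*y)/80.


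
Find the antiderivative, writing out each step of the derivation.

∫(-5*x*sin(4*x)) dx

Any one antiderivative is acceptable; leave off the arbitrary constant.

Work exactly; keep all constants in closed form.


Step 1. Integrate ∫(-5*x*sin(4*x)) dx by parts with u = x, dv = (-5*sin(4*x)) dx, so v = 5*cos(4*x)/4: now 5*x*cos(4*x)/4 + ∫(-5*cos(4*x)/4) dx.
Step 2. Evaluate the standard form: now 5*x*cos(4*x)/4 - 5*sin(4*x)/16.
Answer: 5*x*cos(4*x)/4 - 5*sin(4*x)/16.


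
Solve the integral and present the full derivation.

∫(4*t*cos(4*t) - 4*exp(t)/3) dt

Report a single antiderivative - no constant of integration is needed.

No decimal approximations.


Step 1. Rewrite: now ∫(4*t*cos(4*t)) dt + ∫(-4*exp(t)/3) dt.
Step 2. Evaluate the standard form: now -4*exp(t)/3 + ∫(4*t*cos(4*t)) dt.
Step 3. Integrate ∫(4*t*cos(4*t)) dt by parts with u = t, dv = (4*cos(4*t)) dt, so v = sin(4*t): now t*sin(4*t) - 4*exp(t)/3 + ∫(-sin(4*t)) dt.
Step 4. Evaluate the standard form: now t*sin(4*t) - 4*exp(t)/3 + cos(4*t)/4.
Answer: t*sin(4*t) - 4*exp(t)/3 + cos(4*t)/4.


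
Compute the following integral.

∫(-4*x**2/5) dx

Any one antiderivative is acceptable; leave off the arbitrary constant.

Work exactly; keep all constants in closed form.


Answer: -4*x**3/15.


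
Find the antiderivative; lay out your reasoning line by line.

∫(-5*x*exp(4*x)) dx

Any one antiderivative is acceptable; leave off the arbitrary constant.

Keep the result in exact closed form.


Step 1. Integrate ∫(-5*x*exp(4*x)) dx by parts with u = x, dv = (-5*exp(4*x)) dx, so v = -5*exp(4*x)/4: now -5*x*exp(4*x)/4 + ∫(5*exp(4*x)/4) dx.
Step 2. Evaluate the standard form: now -5*x*exp(4*x)/4 + 5*exp(4*x)/16.
Answer: -5*x*exp(4*x)/4 + 5*exp(4*x)/16.


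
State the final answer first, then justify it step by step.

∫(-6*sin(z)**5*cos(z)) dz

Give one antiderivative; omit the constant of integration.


The answer is -sin(z)**6.
Step 1. Substitute u = sin(z), turning ∫(-6*sin(z)**5*cos(z)) dz into ∫(-6*u**5) du: now ∫(-6*u**5) du.
Step 2. Evaluate the standard form: now -u**6.
Step 3. Substitute back u = sin(z): now -sin(z)**6.
Answer: -sin(z)**6.


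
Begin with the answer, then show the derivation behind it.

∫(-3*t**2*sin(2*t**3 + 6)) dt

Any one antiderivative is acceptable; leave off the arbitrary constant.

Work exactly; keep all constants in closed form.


The answer is cos(2*t**3 + 6)/2.
Step 1. Substitute u = t**3 + 3, turning ∫(-3*t**2*sin(2*t**3 + 6)) dt into ∫(-sin(2*u)) du: now ∫(-sin(2*u)) du.
Step 2. Evaluate the standard form: now cos(2*u)/2.
Step 3. Substitute back u = t**3 + 3: now cos(2*t**3 + 6)/2.
Answer: cos(2*t**3 + 6)/2.


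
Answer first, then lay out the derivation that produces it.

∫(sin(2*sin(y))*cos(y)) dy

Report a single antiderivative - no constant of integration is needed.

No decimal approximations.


The answer is -cos(2*sin(y))/2.
Step 1. Substitute u = sin(y), turning ∫(sin(2*sin(y))*cos(y)) dy into ∫(sin(2*u)) du: now ∫(sin(2*u)) du.
Step 2. Evaluate the standard form: now -cos(2*u)/2.
Step 3. Substitute back u = sin(y): now -cos(2*sin(y))/2.
Answer: -cos(2*sin(y))/2.


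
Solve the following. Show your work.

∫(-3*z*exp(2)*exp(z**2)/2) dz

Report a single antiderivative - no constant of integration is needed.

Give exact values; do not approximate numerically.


Step 1. Substitute u = z**2 + 2, turning ∫(-3*z*exp(2)*exp(z**2)/2) dz into ∫(-3*exp(u)/4) du: now ∫(-3*exp(u)/4) du.
Step 2. Evaluate the standard form: now -3*exp(u)/4.
Step 3. Substitute back u = z**2 + 2: now -3*exp(z**2 + 2)/4.
Answer: -3*exp(z**2 + 2)/4.


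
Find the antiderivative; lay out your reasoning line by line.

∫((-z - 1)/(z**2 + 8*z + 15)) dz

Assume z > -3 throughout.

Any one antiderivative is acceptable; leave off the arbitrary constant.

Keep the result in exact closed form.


Step 1. Decompose ∫((-z - 1)/(z**2 + 8*z + 15)) dz by partial fractions, (-z - 1)/(z**2 + 8*z + 15) = -2/(z + 5) + 1/(z + 3): now ∫(1/(z + 3)) dz + ∫(-2/(z + 5)) dz.
Step 2. Evaluate the standard form [assuming z > -5]: now -2*log(z + 5) + ∫(1/(z + 3)) dz.
Step 3. Evaluate the standard form [assuming z > -3]: now log(z + 3) - 2*log(z + 5).
Answer: log(z + 3) - 2*log(z + 5).


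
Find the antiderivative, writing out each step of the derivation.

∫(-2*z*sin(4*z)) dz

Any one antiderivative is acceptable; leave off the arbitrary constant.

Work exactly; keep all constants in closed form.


Step 1. Integrate ∫(-2*z*sin(4*z)) dz by parts with u = z, dv = (-2*sin(4*z)) dz, so v = cos(4*z)/2: now z*cos(4*z)/2 + ∫(-cos(4*z)/2) dz.
Step 2. Evaluate the standard form: now z*cos(4*z)/2 - sin(4*z)/8.
Answer: z*cos(4*z)/2 - sin(4*z)/8.


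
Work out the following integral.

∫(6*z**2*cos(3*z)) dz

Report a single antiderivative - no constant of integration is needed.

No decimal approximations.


Answer: 2*z**2*sin(3*z) + 4*z*cos(3*z)/3 - 4*sin(3*z)/9.


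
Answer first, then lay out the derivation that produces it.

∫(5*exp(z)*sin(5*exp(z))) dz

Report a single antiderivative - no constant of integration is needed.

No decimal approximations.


The answer is -cos(5*exp(z)).
Step 1. Substitute u = exp(z), turning ∫(5*exp(z)*sin(5*exp(z))) dz into ∫(5*sin(5*u)) du: now ∫(5*sin(5*u)) du.
Step 2. Evaluate the standard form: now -cos(5*u).
Step 3. Substitute back u = exp(z): now -cos(5*exp(z)).
Answer: -cos(5*exp(z)).


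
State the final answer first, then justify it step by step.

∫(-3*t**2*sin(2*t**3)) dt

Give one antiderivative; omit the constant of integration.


The answer is cos(2*t**3)/2.
Step 1. Substitute u = t**3, turning ∫(-3*t**2*sin(2*t**3)) dt into ∫(-sin(2*u)) du: now ∫(-sin(2*u)) du.
Step 2. Evaluate the standard form: now cos(2*u)/2.
Step 3. Substitute back u = t**3: now cos(2*t**3)/2.
Answer: cos(2*t**3)/2.


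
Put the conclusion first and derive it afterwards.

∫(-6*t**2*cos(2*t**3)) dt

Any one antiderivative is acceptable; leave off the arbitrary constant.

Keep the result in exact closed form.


The answer is -sin(2*t**3).
Step 1. Substitute u = t**3, turning ∫(-6*t**2*cos(2*t**3)) dt into ∫(-2*cos(2*u)) du: now ∫(-2*cos(2*u)) du.
Step 2. Evaluate the standard form: now -sin(2*u).
Step 3. Substitute back u = t**3: now -sin(2*t**3).
Answer: -sin(2*t**3).


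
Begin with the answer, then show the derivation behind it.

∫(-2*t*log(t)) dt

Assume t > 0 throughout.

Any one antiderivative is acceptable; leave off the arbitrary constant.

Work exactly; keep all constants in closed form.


The answer is -t**2*log(t) + t**2/2.
Step 1. Integrate ∫(-2*t*log(t)) dt by parts with u = log(t), dv = (-2*t) dt, so v = -t**2 [assuming t > 0]: now -t**2*log(t) + ∫(t) dt.
Step 2. Evaluate the standard form: now -t**2*log(t) + t**2/2.
Answer: -t**2*log(t) + t**2/2.


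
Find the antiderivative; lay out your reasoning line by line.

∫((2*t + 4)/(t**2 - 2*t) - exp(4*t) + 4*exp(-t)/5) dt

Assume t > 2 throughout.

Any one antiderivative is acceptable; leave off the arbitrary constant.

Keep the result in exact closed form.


Step 1. Rewrite: now ∫((2*t + 4)/(t**2 - 2*t)) dt + ∫(4*exp(-t)/5) dt + ∫(-exp(4*t)) dt.
Step 2. Evaluate the standard form: now ∫((2*t + 4)/(t**2 - 2*t)) dt + ∫(-exp(4*t)) dt - 4*exp(-t)/5.
Step 3. Evaluate the standard form: now -exp(4*t)/4 + ∫((2*t + 4)/(t**2 - 2*t)) dt - 4*exp(-t)/5.
Step 4. Decompose ∫((2*t + 4)/(t**2 - 2*t)) dt by partial fractions, (2*t + 4)/(t**2 - 2*t) = 4/(t - 2) - 2/t: now -exp(4*t)/4 + ∫(-2/t) dt + ∫(4/(t - 2)) dt - 4*exp(-t)/5.
Step 5. Evaluate the standard form [assuming t > 0]: now -exp(4*t)/4 - 2*log(t) + ∫(4/(t - 2)) dt - 4*exp(-t)/5.
Step 6. Evaluate the standard form [assuming t > 2]: now -exp(4*t)/4 - 2*log(t) + 4*log(t - 2) - 4*exp(-t)/5.
Answer: -exp(4*t)/4 - 2*log(t) + 4*log(t - 2) - 4*exp(-t)/5.


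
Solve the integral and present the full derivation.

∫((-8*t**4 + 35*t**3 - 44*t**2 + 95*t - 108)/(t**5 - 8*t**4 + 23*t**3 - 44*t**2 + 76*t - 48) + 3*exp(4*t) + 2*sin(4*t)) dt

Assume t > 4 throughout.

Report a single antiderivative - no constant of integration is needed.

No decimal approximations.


Step 1. Rewrite: now ∫((-8*t**4 + 35*t**3 - 44*t**2 + 95*t - 108)/(t**5 - 8*t**4 + 23*t**3 - 44*t**2 + 76*t - 48)) dt + ∫(3*exp(4*t)) dt + ∫(2*sin(4*t)) dt.
Step 2. Decompose ∫((-8*t**4 + 35*t**3 - 44*t**2 + 95*t - 108)/(t**5 - 8*t**4 + 23*t**3 - 44*t**2 + 76*t - 48)) dt by partial fractions, (-8*t**4 + 35*t**3 - 44*t**2 + 95*t - 108)/(t**5 - 8*t**4 + 23*t**3 - 44*t**2 + 76*t - 48) = -3/(t**2 + 4) - 1/(t - 1) - 3/(t - 3) - 4/(t - 4): now ∫(-4/(t - 4)) dt + ∫(-3/(t - 3)) dt + ∫(-1/(t - 1)) dt + ∫(-3/(t**2 + 4)) dt + ∫(3*exp(4*t)) dt + ∫(2*sin(4*t)) dt.
Step 3. Evaluate the standard form [assuming t > 1]: now -log(t - 1) + ∫(-4/(t - 4)) dt + ∫(-3/(t - 3)) dt + ∫(-3/(t**2 + 4)) dt + ∫(3*exp(4*t)) dt + ∫(2*sin(4*t)) dt.
Step 4. Evaluate the standard form [assuming t > 3]: now -3*log(t - 3) - log(t - 1) + ∫(-4/(t - 4)) dt + ∫(-3/(t**2 + 4)) dt + ∫(3*exp(4*t)) dt + ∫(2*sin(4*t)) dt.
Step 5. Evaluate the standard form [assuming t > 4]: now -4*log(t - 4) - 3*log(t - 3) - log(t - 1) + ∫(-3/(t**2 + 4)) dt + ∫(3*exp(4*t)) dt + ∫(2*sin(4*t)) dt.
Step 6. Evaluate the standard form: now -4*log(t - 4) - 3*log(t - 3) - log(t - 1) - 3*atan(t/2)/2 + ∫(3*exp(4*t)) dt + ∫(2*sin(4*t)) dt.
Step 7. Evaluate the standard form: now -4*log(t - 4) - 3*log(t - 3) - log(t - 1) - cos(4*t)/2 - 3*atan(t/2)/2 + ∫(3*exp(4*t)) dt.
Step 8. Evaluate the standard form: now 3*exp(4*t)/4 - 4*log(t - 4) - 3*log(t - 3) - log(t - 1) - cos(4*t)/2 - 3*atan(t/2)/2.
Answer: 3*exp(4*t)/4 - 4*log(t - 4) - 3*log(t - 3) - log(t - 1) - cos(4*t)/2 - 3*atan(t/2)/2.
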